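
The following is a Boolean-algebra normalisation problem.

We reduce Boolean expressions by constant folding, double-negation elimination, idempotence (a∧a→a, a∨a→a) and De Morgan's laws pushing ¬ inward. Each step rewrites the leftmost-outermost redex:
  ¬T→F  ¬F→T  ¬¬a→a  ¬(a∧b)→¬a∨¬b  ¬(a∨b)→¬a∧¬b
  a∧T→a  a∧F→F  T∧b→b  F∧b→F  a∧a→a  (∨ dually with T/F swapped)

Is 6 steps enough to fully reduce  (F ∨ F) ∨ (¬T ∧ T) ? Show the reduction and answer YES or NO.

Answer: YES — reaches normal form F in 4 ≤ 6 steps

Reduction:
  start: (F ∨ F) ∨ (¬T ∧ T)
  →1  F ∨ (¬T ∧ T)
  →2  ¬T ∧ T
  →3  ¬T
  →4  F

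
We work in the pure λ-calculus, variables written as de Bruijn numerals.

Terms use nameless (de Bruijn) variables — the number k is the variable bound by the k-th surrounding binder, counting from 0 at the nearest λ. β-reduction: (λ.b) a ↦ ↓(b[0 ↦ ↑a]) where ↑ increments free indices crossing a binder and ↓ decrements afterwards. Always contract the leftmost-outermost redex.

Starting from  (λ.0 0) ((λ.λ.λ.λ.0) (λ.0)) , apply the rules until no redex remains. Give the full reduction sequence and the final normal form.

Answer: normal form = λ.λ.0  (in 3 steps)

Working:
  start: (λ.0 0) ((λ.λ.λ.λ.0) (λ.0))
  step 1: (λ.λ.λ.λ.0) (λ.0) ((λ.λ.λ.λ.0) (λ.0))
  step 2: (λ.λ.λ.0) ((λ.λ.λ.λ.0) (λ.0))
  step 3: λ.λ.0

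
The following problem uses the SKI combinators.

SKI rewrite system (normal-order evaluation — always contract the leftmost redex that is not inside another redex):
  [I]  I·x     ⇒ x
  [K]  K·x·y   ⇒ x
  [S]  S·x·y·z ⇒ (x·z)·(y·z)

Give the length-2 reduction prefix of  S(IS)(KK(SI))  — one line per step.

Answer: after 2 steps: SSK

Derivation:
  start: S(IS)(KK(SI))
  step 1: SS(KK(SI))
  step 2: SSK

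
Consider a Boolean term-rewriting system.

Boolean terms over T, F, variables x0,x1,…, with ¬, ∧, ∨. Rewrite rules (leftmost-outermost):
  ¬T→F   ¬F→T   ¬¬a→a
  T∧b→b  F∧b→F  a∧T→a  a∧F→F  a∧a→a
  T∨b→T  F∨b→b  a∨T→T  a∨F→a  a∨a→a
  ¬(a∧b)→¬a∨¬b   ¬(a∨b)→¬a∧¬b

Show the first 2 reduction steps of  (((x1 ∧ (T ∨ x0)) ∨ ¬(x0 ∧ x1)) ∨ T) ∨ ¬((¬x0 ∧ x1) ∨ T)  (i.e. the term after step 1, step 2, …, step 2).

  start: (((x1 ∧ (T ∨ x0)) ∨ ¬(x0 ∧ x1)) ∨ T) ∨ ¬((¬x0 ∧ x1) ∨ T)
  →1  T ∨ ¬((¬x0 ∧ x1) ∨ T)
  →2  T

Answer: after 2 steps: T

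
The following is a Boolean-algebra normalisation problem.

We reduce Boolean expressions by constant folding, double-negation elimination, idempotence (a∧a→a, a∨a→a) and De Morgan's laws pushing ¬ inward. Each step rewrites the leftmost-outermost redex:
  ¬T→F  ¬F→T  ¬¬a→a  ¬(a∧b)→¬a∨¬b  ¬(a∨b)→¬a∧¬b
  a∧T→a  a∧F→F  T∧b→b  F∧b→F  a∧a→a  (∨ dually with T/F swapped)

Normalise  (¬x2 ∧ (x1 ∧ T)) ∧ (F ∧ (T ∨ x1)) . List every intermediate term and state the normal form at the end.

  start: (¬x2 ∧ (x1 ∧ T)) ∧ (F ∧ (T ∨ x1))
  step 1: (¬x2 ∧ x1) ∧ (F ∧ (T ∨ x1))
  step 2: (¬x2 ∧ x1) ∧ F
  step 3: F

Answer: normal form = F  (in 3 steps)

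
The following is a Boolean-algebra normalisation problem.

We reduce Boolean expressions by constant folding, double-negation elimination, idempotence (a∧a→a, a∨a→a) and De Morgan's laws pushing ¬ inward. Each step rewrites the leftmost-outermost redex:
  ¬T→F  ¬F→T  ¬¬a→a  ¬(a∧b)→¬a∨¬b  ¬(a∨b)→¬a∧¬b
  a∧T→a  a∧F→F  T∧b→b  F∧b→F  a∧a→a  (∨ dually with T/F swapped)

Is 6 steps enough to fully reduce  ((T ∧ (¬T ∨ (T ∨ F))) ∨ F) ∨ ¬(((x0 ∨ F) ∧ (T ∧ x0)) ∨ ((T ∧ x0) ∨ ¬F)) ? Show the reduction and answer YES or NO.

Answer: YES — reaches normal form T in 6 ≤ 6 steps

Derivation:
  start: ((T ∧ (¬T ∨ (T ∨ F))) ∨ F) ∨ ¬(((x0 ∨ F) ∧ (T ∧ x0)) ∨ ((T ∧ x0) ∨ ¬F))
  [1] (T ∧ (¬T ∨ (T ∨ F))) ∨ ¬(((x0 ∨ F) ∧ (T ∧ x0)) ∨ ((T ∧ x0) ∨ ¬F))
  [2] (¬T ∨ (T ∨ F)) ∨ ¬(((x0 ∨ F) ∧ (T ∧ x0)) ∨ ((T ∧ x0) ∨ ¬F))
  [3] (F ∨ (T ∨ F)) ∨ ¬(((x0 ∨ F) ∧ (T ∧ x0)) ∨ ((T ∧ x0) ∨ ¬F))
  [4] (T ∨ F) ∨ ¬(((x0 ∨ F) ∧ (T ∧ x0)) ∨ ((T ∧ x0) ∨ ¬F))
  [5] T ∨ ¬(((x0 ∨ F) ∧ (T ∧ x0)) ∨ ((T ∧ x0) ∨ ¬F))
  [6] T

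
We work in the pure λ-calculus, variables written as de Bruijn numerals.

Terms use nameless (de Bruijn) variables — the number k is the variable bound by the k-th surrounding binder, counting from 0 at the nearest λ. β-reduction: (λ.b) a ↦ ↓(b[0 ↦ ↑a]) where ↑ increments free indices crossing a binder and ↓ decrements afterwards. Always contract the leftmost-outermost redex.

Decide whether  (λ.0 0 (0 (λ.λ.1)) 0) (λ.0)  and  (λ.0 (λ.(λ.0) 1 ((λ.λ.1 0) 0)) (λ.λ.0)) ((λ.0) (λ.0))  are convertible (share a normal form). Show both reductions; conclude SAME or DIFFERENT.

Term A:
  start: (λ.0 0 (0 (λ.λ.1)) 0) (λ.0)
  →1  (λ.0) (λ.0) ((λ.0) (λ.λ.1)) (λ.0)
  →2  (λ.0) ((λ.0) (λ.λ.1)) (λ.0)
  →3  (λ.0) (λ.λ.1) (λ.0)
  →4  (λ.λ.1) (λ.0)
  →5  λ.λ.0

Term B:
  start: (λ.0 (λ.(λ.0) 1 ((λ.λ.1 0) 0)) (λ.λ.0)) ((λ.0) (λ.0))
  →1  (λ.0) (λ.0) (λ.(λ.0) ((λ.0) (λ.0)) ((λ.λ.1 0) 0)) (λ.λ.0)
  →2  (λ.0) (λ.(λ.0) ((λ.0) (λ.0)) ((λ.λ.1 0) 0)) (λ.λ.0)
  →3  (λ.(λ.0) ((λ.0) (λ.0)) ((λ.λ.1 0) 0)) (λ.λ.0)
  →4  (λ.0) ((λ.0) (λ.0)) ((λ.λ.1 0) (λ.λ.0))
  →5  (λ.0) (λ.0) ((λ.λ.1 0) (λ.λ.0))
  →6  (λ.0) ((λ.λ.1 0) (λ.λ.0))
  →7  (λ.λ.1 0) (λ.λ.0)
  →8  λ.(λ.λ.0) 0
  →9  λ.λ.0

Answer: SAME — A ⇓ λ.λ.0, B ⇓ λ.λ.0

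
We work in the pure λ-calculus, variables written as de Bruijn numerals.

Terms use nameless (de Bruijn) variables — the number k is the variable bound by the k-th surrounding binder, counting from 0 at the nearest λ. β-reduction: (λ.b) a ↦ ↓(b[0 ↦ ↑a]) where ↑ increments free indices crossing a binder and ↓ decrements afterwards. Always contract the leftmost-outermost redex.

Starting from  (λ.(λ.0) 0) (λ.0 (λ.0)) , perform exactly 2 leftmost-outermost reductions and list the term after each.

  start: (λ.(λ.0) 0) (λ.0 (λ.0))
  →1  (λ.0) (λ.0 (λ.0))
  →2  λ.0 (λ.0)

Answer: after 2 steps: λ.0 (λ.0)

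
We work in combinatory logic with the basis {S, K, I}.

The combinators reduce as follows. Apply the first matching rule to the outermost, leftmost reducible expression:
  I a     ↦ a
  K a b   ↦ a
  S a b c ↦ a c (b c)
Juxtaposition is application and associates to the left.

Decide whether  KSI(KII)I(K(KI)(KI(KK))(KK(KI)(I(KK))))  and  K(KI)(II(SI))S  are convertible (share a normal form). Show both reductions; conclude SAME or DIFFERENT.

Term A:
  start: KSI(KII)I(K(KI)(KI(KK))(KK(KI)(I(KK))))
  →1  S(KII)I(K(KI)(KI(KK))(KK(KI)(I(KK))))
  →2  KII(K(KI)(KI(KK))(KK(KI)(I(KK))))(I(K(KI)(KI(KK))(KK(KI)(I(KK)))))
  →3  I(K(KI)(KI(KK))(KK(KI)(I(KK))))(I(K(KI)(KI(KK))(KK(KI)(I(KK)))))
  →4  K(KI)(KI(KK))(KK(KI)(I(KK)))(I(K(KI)(KI(KK))(KK(KI)(I(KK)))))
  →5  KI(KK(KI)(I(KK)))(I(K(KI)(KI(KK))(KK(KI)(I(KK)))))
  →6  I(I(K(KI)(KI(KK))(KK(KI)(I(KK)))))
  →7  I(K(KI)(KI(KK))(KK(KI)(I(KK))))
  →8  K(KI)(KI(KK))(KK(KI)(I(KK)))
  →9  KI(KK(KI)(I(KK)))
  →10  I

Term B:
  start: K(KI)(II(SI))S
  →1  KIS
  →2  I

Answer: SAME — A ⇓ I, B ⇓ I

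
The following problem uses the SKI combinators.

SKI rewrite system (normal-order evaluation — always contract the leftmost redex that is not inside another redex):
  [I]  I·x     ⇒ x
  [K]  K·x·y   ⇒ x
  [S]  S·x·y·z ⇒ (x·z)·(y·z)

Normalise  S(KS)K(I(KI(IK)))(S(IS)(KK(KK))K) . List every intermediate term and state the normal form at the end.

  start: S(KS)K(I(KI(IK)))(S(IS)(KK(KK))K)
  →1  KS(I(KI(IK)))(K(I(KI(IK))))(S(IS)(KK(KK))K)
  →2  S(K(I(KI(IK))))(S(IS)(KK(KK))K)
  →3  S(K(KI(IK)))(S(IS)(KK(KK))K)
  →4  S(KI)(S(IS)(KK(KK))K)
  →5  S(KI)(ISK(KK(KK)K))
  →6  S(KI)(SK(KK(KK)K))
  →7  S(KI)(SK(KK))

Answer: normal form = S(KI)(SK(KK))  (in 7 steps)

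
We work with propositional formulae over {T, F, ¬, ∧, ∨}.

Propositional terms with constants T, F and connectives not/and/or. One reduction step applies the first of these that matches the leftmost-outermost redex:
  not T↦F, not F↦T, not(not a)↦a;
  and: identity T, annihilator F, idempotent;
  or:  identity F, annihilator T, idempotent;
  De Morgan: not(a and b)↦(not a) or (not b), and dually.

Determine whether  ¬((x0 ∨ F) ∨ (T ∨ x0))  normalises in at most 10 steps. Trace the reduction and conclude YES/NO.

  start: ¬((x0 ∨ F) ∨ (T ∨ x0))
  →1  ¬(x0 ∨ F) ∧ ¬(T ∨ x0)
  →2  (¬x0 ∧ ¬F) ∧ ¬(T ∨ x0)
  →3  (¬x0 ∧ T) ∧ ¬(T ∨ x0)
  →4  ¬x0 ∧ ¬(T ∨ x0)
  →5  ¬x0 ∧ (¬T ∧ ¬x0)
  →6  ¬x0 ∧ (F ∧ ¬x0)
  →7  ¬x0 ∧ F
  →8  F

Answer: YES — reaches normal form F in 8 ≤ 10 steps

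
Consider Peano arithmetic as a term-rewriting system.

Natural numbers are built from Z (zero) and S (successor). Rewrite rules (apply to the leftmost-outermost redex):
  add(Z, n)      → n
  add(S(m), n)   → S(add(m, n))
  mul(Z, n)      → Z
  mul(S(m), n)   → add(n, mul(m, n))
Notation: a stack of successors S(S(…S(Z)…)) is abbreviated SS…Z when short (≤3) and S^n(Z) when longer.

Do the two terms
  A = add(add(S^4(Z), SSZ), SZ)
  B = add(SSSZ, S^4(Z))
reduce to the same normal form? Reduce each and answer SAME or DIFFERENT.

Term A:
  start: add(add(S^4(Z), SSZ), SZ)
  [1] add(S(add(SSSZ, SSZ)), SZ)
  [2] S(add(add(SSSZ, SSZ), SZ))
  [3] S(add(S(add(SSZ, SSZ)), SZ))
  [4] S(S(add(add(SSZ, SSZ), SZ)))
  [5] S(S(add(S(add(SZ, SSZ)), SZ)))
  [6] S(S(S(add(add(SZ, SSZ), SZ))))
  [7] S(S(S(add(S(add(Z, SSZ)), SZ))))
  [8] S(S(S(S(add(add(Z, SSZ), SZ)))))
  [9] S(S(S(S(add(SSZ, SZ)))))
  [10] S(S(S(S(S(add(SZ, SZ))))))
  [11] S(S(S(S(S(S(add(Z, SZ)))))))
  [12] S^7(Z)

Term B:
  start: add(SSSZ, S^4(Z))
  [1] S(add(SSZ, S^4(Z)))
  [2] S(S(add(SZ, S^4(Z))))
  [3] S(S(S(add(Z, S^4(Z)))))
  [4] S^7(Z)

Answer: SAME — A ⇓ S^7(Z), B ⇓ S^7(Z)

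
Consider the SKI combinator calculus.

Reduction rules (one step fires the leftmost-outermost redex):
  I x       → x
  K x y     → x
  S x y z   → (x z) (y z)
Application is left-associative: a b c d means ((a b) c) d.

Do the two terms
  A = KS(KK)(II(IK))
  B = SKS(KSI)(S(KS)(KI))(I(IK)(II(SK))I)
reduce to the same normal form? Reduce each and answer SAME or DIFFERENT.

Answer: DIFFERENT — A ⇓ SK, B ⇓ S(S(KS)(KI))(SK)

Derivation:
Term A:
  start: KS(KK)(II(IK))
  step 1: S(II(IK))
  step 2: S(I(IK))
  step 3: S(IK)
  step 4: SK

Term B:
  start: SKS(KSI)(S(KS)(KI))(I(IK)(II(SK))I)
  step 1: K(KSI)(S(KSI))(S(KS)(KI))(I(IK)(II(SK))I)
  step 2: KSI(S(KS)(KI))(I(IK)(II(SK))I)
  step 3: S(S(KS)(KI))(I(IK)(II(SK))I)
  step 4: S(S(KS)(KI))(IK(II(SK))I)
  step 5: S(S(KS)(KI))(K(II(SK))I)
  step 6: S(S(KS)(KI))(II(SK))
  step 7: S(S(KS)(KI))(I(SK))
  step 8: S(S(KS)(KI))(SK)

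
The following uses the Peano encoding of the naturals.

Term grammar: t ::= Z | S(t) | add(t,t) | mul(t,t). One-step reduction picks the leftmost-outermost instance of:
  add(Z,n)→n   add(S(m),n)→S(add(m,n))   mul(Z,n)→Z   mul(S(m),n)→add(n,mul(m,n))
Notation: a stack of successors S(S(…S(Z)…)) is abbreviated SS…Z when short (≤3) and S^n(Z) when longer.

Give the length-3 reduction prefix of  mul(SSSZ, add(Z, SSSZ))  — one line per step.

Answer: after 3 steps: S(add(SSZ, mul(SSZ, add(Z, SSSZ))))

Derivation:
  start: mul(SSSZ, add(Z, SSSZ))
  →1  add(add(Z, SSSZ), mul(SSZ, add(Z, SSSZ)))
  →2  add(SSSZ, mul(SSZ, add(Z, SSSZ)))
  →3  S(add(SSZ, mul(SSZ, add(Z, SSSZ))))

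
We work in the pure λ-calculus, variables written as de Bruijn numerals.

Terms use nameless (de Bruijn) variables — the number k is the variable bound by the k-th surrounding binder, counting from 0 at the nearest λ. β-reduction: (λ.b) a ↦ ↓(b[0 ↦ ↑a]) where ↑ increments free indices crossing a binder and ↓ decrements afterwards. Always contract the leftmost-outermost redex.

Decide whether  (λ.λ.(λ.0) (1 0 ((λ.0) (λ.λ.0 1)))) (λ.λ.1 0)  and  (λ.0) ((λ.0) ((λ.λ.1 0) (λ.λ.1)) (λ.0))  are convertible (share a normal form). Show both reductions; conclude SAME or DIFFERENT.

Term A:
  start: (λ.λ.(λ.0) (1 0 ((λ.0) (λ.λ.0 1)))) (λ.λ.1 0)
  [1] λ.(λ.0) ((λ.λ.1 0) 0 ((λ.0) (λ.λ.0 1)))
  [2] λ.(λ.λ.1 0) 0 ((λ.0) (λ.λ.0 1))
  [3] λ.(λ.1 0) ((λ.0) (λ.λ.0 1))
  [4] λ.0 ((λ.0) (λ.λ.0 1))
  [5] λ.0 (λ.λ.0 1)

Term B:
  start: (λ.0) ((λ.0) ((λ.λ.1 0) (λ.λ.1)) (λ.0))
  [1] (λ.0) ((λ.λ.1 0) (λ.λ.1)) (λ.0)
  [2] (λ.λ.1 0) (λ.λ.1) (λ.0)
  [3] (λ.(λ.λ.1) 0) (λ.0)
  [4] (λ.λ.1) (λ.0)
  [5] λ.λ.0

Answer: DIFFERENT — A ⇓ λ.0 (λ.λ.0 1), B ⇓ λ.λ.0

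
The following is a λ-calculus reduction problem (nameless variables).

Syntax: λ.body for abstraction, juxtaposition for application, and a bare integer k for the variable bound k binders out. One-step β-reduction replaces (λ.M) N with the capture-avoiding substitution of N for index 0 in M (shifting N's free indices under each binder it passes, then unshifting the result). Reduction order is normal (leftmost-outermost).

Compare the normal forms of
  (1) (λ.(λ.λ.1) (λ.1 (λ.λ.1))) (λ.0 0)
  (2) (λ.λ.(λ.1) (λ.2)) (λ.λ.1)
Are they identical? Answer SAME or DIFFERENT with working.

Answer: DIFFERENT — A ⇓ λ.λ.λ.λ.λ.1, B ⇓ λ.0

Working:
Term A:
  start: (λ.(λ.λ.1) (λ.1 (λ.λ.1))) (λ.0 0)
  →1  (λ.λ.1) (λ.(λ.0 0) (λ.λ.1))
  →2  λ.λ.(λ.0 0) (λ.λ.1)
  →3  λ.λ.(λ.λ.1) (λ.λ.1)
  →4  λ.λ.λ.λ.λ.1

Term B:
  start: (λ.λ.(λ.1) (λ.2)) (λ.λ.1)
  →1  λ.(λ.1) (λ.λ.λ.1)
  →2  λ.0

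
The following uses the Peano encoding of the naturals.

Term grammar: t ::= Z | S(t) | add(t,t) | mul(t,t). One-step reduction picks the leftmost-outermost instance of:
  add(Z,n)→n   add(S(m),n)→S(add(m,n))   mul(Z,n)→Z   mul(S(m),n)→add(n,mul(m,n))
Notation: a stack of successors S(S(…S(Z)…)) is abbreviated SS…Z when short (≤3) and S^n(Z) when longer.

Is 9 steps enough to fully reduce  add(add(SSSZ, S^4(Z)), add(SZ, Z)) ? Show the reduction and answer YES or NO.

Answer: NO — after 9 steps the term is S(S(S(S(S(add(SSZ, add(SZ, Z))))))), not yet normal

Working:
  start: add(add(SSSZ, S^4(Z)), add(SZ, Z))
  step 1: add(S(add(SSZ, S^4(Z))), add(SZ, Z))
  step 2: S(add(add(SSZ, S^4(Z)), add(SZ, Z)))
  step 3: S(add(S(add(SZ, S^4(Z))), add(SZ, Z)))
  step 4: S(S(add(add(SZ, S^4(Z)), add(SZ, Z))))
  step 5: S(S(add(S(add(Z, S^4(Z))), add(SZ, Z))))
  step 6: S(S(S(add(add(Z, S^4(Z)), add(SZ, Z)))))
  step 7: S(S(S(add(S^4(Z), add(SZ, Z)))))
  step 8: S(S(S(S(add(SSSZ, add(SZ, Z))))))
  step 9: S(S(S(S(S(add(SSZ, add(SZ, Z)))))))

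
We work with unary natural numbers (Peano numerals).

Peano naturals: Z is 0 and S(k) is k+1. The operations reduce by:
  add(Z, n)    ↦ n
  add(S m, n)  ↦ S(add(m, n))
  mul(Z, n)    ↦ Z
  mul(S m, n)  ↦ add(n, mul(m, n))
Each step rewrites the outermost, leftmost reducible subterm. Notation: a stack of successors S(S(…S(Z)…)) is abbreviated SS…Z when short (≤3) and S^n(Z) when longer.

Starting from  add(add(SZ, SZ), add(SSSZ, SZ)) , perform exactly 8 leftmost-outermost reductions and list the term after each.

Answer: after 8 steps: S(S(S(S(S(add(Z, SZ))))))

Derivation:
  start: add(add(SZ, SZ), add(SSSZ, SZ))
  [1] add(S(add(Z, SZ)), add(SSSZ, SZ))
  [2] S(add(add(Z, SZ), add(SSSZ, SZ)))
  [3] S(add(SZ, add(SSSZ, SZ)))
  [4] S(S(add(Z, add(SSSZ, SZ))))
  [5] S(S(add(SSSZ, SZ)))
  [6] S(S(S(add(SSZ, SZ))))
  [7] S(S(S(S(add(SZ, SZ)))))
  [8] S(S(S(S(S(add(Z, SZ))))))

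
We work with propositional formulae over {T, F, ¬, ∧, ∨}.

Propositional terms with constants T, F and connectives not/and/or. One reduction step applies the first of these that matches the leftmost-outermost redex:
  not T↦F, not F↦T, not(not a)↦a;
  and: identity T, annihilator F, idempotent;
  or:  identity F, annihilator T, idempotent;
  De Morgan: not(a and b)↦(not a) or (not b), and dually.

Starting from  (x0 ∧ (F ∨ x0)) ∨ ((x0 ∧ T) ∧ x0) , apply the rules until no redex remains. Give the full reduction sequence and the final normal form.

  start: (x0 ∧ (F ∨ x0)) ∨ ((x0 ∧ T) ∧ x0)
  →1  (x0 ∧ x0) ∨ ((x0 ∧ T) ∧ x0)
  →2  x0 ∨ ((x0 ∧ T) ∧ x0)
  →3  x0 ∨ (x0 ∧ x0)
  →4  x0 ∨ x0
  →5  x0

Answer: normal form = x0  (in 5 steps)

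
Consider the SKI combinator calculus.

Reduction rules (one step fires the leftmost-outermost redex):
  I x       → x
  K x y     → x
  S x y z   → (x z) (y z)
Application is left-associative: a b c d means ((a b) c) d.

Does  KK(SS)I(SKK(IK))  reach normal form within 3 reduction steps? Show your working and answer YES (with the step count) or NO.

Answer: YES — reaches normal form I in 2 ≤ 3 steps

Derivation:
  start: KK(SS)I(SKK(IK))
  [1] KI(SKK(IK))
  [2] I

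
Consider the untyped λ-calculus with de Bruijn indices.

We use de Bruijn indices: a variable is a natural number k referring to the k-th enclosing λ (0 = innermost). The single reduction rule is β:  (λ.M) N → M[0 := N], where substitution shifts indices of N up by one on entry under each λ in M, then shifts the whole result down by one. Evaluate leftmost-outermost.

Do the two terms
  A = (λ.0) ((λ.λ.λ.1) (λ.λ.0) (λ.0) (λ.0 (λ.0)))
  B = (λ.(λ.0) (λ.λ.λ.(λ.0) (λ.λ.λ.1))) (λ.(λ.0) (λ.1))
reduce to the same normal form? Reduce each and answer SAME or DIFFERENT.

Answer: DIFFERENT — A ⇓ λ.0, B ⇓ λ.λ.λ.λ.λ.λ.1

Derivation:
Term A:
  start: (λ.0) ((λ.λ.λ.1) (λ.λ.0) (λ.0) (λ.0 (λ.0)))
  →1  (λ.λ.λ.1) (λ.λ.0) (λ.0) (λ.0 (λ.0))
  →2  (λ.λ.1) (λ.0) (λ.0 (λ.0))
  →3  (λ.λ.0) (λ.0 (λ.0))
  →4  λ.0

Term B:
  start: (λ.(λ.0) (λ.λ.λ.(λ.0) (λ.λ.λ.1))) (λ.(λ.0) (λ.1))
  →1  (λ.0) (λ.λ.λ.(λ.0) (λ.λ.λ.1))
  →2  λ.λ.λ.(λ.0) (λ.λ.λ.1)
  →3  λ.λ.λ.λ.λ.λ.1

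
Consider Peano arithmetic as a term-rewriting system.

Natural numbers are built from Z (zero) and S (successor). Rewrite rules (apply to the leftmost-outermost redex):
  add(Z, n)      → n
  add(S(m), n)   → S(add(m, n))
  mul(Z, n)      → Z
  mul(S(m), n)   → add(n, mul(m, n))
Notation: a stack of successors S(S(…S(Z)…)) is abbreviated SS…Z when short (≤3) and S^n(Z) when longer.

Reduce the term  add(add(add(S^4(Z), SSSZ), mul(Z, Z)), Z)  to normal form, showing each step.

Answer: normal form = S^7(Z)  (in 22 steps)

Reduction:
  start: add(add(add(S^4(Z), SSSZ), mul(Z, Z)), Z)
  [1] add(add(S(add(SSSZ, SSSZ)), mul(Z, Z)), Z)
  [2] add(S(add(add(SSSZ, SSSZ), mul(Z, Z))), Z)
  [3] S(add(add(add(SSSZ, SSSZ), mul(Z, Z)), Z))
  [4] S(add(add(S(add(SSZ, SSSZ)), mul(Z, Z)), Z))
  [5] S(add(S(add(add(SSZ, SSSZ), mul(Z, Z))), Z))
  [6] S(S(add(add(add(SSZ, SSSZ), mul(Z, Z)), Z)))
  [7] S(S(add(add(S(add(SZ, SSSZ)), mul(Z, Z)), Z)))
  [8] S(S(add(S(add(add(SZ, SSSZ), mul(Z, Z))), Z)))
  [9] S(S(S(add(add(add(SZ, SSSZ), mul(Z, Z)), Z))))
  [10] S(S(S(add(add(S(add(Z, SSSZ)), mul(Z, Z)), Z))))
  [11] S(S(S(add(S(add(add(Z, SSSZ), mul(Z, Z))), Z))))
  [12] S(S(S(S(add(add(add(Z, SSSZ), mul(Z, Z)), Z)))))
  [13] S(S(S(S(add(add(SSSZ, mul(Z, Z)), Z)))))
  [14] S(S(S(S(add(S(add(SSZ, mul(Z, Z))), Z)))))
  [15] S(S(S(S(S(add(add(SSZ, mul(Z, Z)), Z))))))
  [16] S(S(S(S(S(add(S(add(SZ, mul(Z, Z))), Z))))))
  [17] S(S(S(S(S(S(add(add(SZ, mul(Z, Z)), Z)))))))
  [18] S(S(S(S(S(S(add(S(add(Z, mul(Z, Z))), Z)))))))
  [19] S(S(S(S(S(S(S(add(add(Z, mul(Z, Z)), Z))))))))
  [20] S(S(S(S(S(S(S(add(mul(Z, Z), Z))))))))
  [21] S(S(S(S(S(S(S(add(Z, Z))))))))
  [22] S^7(Z)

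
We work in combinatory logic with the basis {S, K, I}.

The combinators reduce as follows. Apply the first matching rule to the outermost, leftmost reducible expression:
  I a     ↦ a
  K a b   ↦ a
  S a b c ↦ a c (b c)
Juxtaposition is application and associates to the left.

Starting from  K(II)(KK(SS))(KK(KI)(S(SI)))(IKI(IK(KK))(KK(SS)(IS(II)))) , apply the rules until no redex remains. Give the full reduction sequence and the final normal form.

  start: K(II)(KK(SS))(KK(KI)(S(SI)))(IKI(IK(KK))(KK(SS)(IS(II))))
  step 1: II(KK(KI)(S(SI)))(IKI(IK(KK))(KK(SS)(IS(II))))
  step 2: I(KK(KI)(S(SI)))(IKI(IK(KK))(KK(SS)(IS(II))))
  step 3: KK(KI)(S(SI))(IKI(IK(KK))(KK(SS)(IS(II))))
  step 4: K(S(SI))(IKI(IK(KK))(KK(SS)(IS(II))))
  step 5: S(SI)

Answer: normal form = S(SI)  (in 5 steps)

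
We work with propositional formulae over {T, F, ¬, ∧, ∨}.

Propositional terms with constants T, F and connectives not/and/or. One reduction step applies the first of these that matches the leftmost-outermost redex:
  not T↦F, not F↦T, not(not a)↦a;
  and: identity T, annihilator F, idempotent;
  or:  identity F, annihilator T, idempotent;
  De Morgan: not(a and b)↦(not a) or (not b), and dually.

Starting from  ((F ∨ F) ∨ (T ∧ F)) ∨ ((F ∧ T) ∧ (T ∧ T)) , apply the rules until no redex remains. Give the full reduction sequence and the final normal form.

  start: ((F ∨ F) ∨ (T ∧ F)) ∨ ((F ∧ T) ∧ (T ∧ T))
  →1  (F ∨ (T ∧ F)) ∨ ((F ∧ T) ∧ (T ∧ T))
  →2  (T ∧ F) ∨ ((F ∧ T) ∧ (T ∧ T))
  →3  F ∨ ((F ∧ T) ∧ (T ∧ T))
  →4  (F ∧ T) ∧ (T ∧ T)
  →5  F ∧ (T ∧ T)
  →6  F

Answer: normal form = F  (in 6 steps)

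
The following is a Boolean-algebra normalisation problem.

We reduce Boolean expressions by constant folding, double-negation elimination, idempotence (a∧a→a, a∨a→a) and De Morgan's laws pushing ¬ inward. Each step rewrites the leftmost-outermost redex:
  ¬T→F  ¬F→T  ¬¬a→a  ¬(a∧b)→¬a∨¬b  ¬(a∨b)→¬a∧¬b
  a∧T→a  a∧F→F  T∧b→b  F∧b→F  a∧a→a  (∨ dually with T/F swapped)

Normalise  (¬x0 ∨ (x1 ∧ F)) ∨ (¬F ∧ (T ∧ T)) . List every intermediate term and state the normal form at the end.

Answer: normal form = T  (in 6 steps)

Reduction:
  start: (¬x0 ∨ (x1 ∧ F)) ∨ (¬F ∧ (T ∧ T))
  step 1: (¬x0 ∨ F) ∨ (¬F ∧ (T ∧ T))
  step 2: ¬x0 ∨ (¬F ∧ (T ∧ T))
  step 3: ¬x0 ∨ (T ∧ (T ∧ T))
  step 4: ¬x0 ∨ (T ∧ T)
  step 5: ¬x0 ∨ T
  step 6: T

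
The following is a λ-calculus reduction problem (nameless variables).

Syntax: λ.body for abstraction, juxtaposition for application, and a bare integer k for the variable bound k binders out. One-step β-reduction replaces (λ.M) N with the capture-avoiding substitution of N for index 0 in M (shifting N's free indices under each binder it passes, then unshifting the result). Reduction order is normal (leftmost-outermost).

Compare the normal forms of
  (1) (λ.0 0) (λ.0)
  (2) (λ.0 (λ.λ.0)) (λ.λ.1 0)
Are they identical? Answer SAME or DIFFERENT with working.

Answer: DIFFERENT — A ⇓ λ.0, B ⇓ λ.λ.0

Reduction:
Term A:
  start: (λ.0 0) (λ.0)
  step 1: (λ.0) (λ.0)
  step 2: λ.0

Term B:
  start: (λ.0 (λ.λ.0)) (λ.λ.1 0)
  step 1: (λ.λ.1 0) (λ.λ.0)
  step 2: λ.(λ.λ.0) 0
  step 3: λ.λ.0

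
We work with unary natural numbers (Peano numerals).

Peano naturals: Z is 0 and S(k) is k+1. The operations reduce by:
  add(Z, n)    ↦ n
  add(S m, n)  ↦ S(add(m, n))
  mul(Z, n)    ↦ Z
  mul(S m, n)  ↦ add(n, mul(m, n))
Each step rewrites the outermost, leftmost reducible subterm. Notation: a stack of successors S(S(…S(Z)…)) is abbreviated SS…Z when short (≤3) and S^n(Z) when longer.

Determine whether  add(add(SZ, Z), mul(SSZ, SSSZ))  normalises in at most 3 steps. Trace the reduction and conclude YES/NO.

  start: add(add(SZ, Z), mul(SSZ, SSSZ))
  [1] add(S(add(Z, Z)), mul(SSZ, SSSZ))
  [2] S(add(add(Z, Z), mul(SSZ, SSSZ)))
  [3] S(add(Z, mul(SSZ, SSSZ)))

Answer: NO — after 3 steps the term is S(add(Z, mul(SSZ, SSSZ))), not yet normal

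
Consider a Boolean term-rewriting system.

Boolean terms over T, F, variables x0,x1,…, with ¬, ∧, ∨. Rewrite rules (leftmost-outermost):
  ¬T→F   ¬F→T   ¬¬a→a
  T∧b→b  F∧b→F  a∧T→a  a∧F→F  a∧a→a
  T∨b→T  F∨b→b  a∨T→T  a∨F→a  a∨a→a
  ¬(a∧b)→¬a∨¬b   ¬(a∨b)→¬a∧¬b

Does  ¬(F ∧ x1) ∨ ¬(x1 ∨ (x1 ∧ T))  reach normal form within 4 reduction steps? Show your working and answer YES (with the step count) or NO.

  start: ¬(F ∧ x1) ∨ ¬(x1 ∨ (x1 ∧ T))
  [1] (¬F ∨ ¬x1) ∨ ¬(x1 ∨ (x1 ∧ T))
  [2] (T ∨ ¬x1) ∨ ¬(x1 ∨ (x1 ∧ T))
  [3] T ∨ ¬(x1 ∨ (x1 ∧ T))
  [4] T

Answer: YES — reaches normal form T in 4 ≤ 4 steps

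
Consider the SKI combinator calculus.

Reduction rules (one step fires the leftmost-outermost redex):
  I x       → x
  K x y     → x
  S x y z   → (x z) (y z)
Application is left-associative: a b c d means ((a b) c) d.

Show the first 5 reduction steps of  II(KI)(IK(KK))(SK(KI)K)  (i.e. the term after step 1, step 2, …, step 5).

  start: II(KI)(IK(KK))(SK(KI)K)
  step 1: I(KI)(IK(KK))(SK(KI)K)
  step 2: KI(IK(KK))(SK(KI)K)
  step 3: I(SK(KI)K)
  step 4: SK(KI)K
  step 5: KK(KIK)

Answer: after 5 steps: KK(KIK)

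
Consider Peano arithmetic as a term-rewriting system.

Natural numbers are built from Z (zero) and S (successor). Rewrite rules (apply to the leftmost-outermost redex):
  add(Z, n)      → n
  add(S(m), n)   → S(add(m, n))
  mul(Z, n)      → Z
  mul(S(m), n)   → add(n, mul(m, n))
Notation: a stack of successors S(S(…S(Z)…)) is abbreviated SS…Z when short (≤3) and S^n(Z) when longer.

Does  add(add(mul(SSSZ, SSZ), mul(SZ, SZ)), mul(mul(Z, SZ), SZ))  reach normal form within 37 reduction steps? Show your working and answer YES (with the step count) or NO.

  start: add(add(mul(SSSZ, SSZ), mul(SZ, SZ)), mul(mul(Z, SZ), SZ))
  →1  add(add(add(SSZ, mul(SSZ, SSZ)), mul(SZ, SZ)), mul(mul(Z, SZ), SZ))
  →2  add(add(S(add(SZ, mul(SSZ, SSZ))), mul(SZ, SZ)), mul(mul(Z, SZ), SZ))
  →3  add(S(add(add(SZ, mul(SSZ, SSZ)), mul(SZ, SZ))), mul(mul(Z, SZ), SZ))
  →4  S(add(add(add(SZ, mul(SSZ, SSZ)), mul(SZ, SZ)), mul(mul(Z, SZ), SZ)))
  →5  S(add(add(S(add(Z, mul(SSZ, SSZ))), mul(SZ, SZ)), mul(mul(Z, SZ), SZ)))
  →6  S(add(S(add(add(Z, mul(SSZ, SSZ)), mul(SZ, SZ))), mul(mul(Z, SZ), SZ)))
  →7  S(S(add(add(add(Z, mul(SSZ, SSZ)), mul(SZ, SZ)), mul(mul(Z, SZ), SZ))))
  →8  S(S(add(add(mul(SSZ, SSZ), mul(SZ, SZ)), mul(mul(Z, SZ), SZ))))
  →9  S(S(add(add(add(SSZ, mul(SZ, SSZ)), mul(SZ, SZ)), mul(mul(Z, SZ), SZ))))
  →10  S(S(add(add(S(add(SZ, mul(SZ, SSZ))), mul(SZ, SZ)), mul(mul(Z, SZ), SZ))))
  →11  S(S(add(S(add(add(SZ, mul(SZ, SSZ)), mul(SZ, SZ))), mul(mul(Z, SZ), SZ))))
  →12  S(S(S(add(add(add(SZ, mul(SZ, SSZ)), mul(SZ, SZ)), mul(mul(Z, SZ), SZ)))))
  →13  S(S(S(add(add(S(add(Z, mul(SZ, SSZ))), mul(SZ, SZ)), mul(mul(Z, SZ), SZ)))))
  →14  S(S(S(add(S(add(add(Z, mul(SZ, SSZ)), mul(SZ, SZ))), mul(mul(Z, SZ), SZ)))))
  →15  S(S(S(S(add(add(add(Z, mul(SZ, SSZ)), mul(SZ, SZ)), mul(mul(Z, SZ), SZ))))))
  →16  S(S(S(S(add(add(mul(SZ, SSZ), mul(SZ, SZ)), mul(mul(Z, SZ), SZ))))))
  →17  S(S(S(S(add(add(add(SSZ, mul(Z, SSZ)), mul(SZ, SZ)), mul(mul(Z, SZ), SZ))))))
  →18  S(S(S(S(add(add(S(add(SZ, mul(Z, SSZ))), mul(SZ, SZ)), mul(mul(Z, SZ), SZ))))))
  →19  S(S(S(S(add(S(add(add(SZ, mul(Z, SSZ)), mul(SZ, SZ))), mul(mul(Z, SZ), SZ))))))
  →20  S(S(S(S(S(add(add(add(SZ, mul(Z, SSZ)), mul(SZ, SZ)), mul(mul(Z, SZ), SZ)))))))
  →21  S(S(S(S(S(add(add(S(add(Z, mul(Z, SSZ))), mul(SZ, SZ)), mul(mul(Z, SZ), SZ)))))))
  →22  S(S(S(S(S(add(S(add(add(Z, mul(Z, SSZ)), mul(SZ, SZ))), mul(mul(Z, SZ), SZ)))))))
  →23  S(S(S(S(S(S(add(add(add(Z, mul(Z, SSZ)), mul(SZ, SZ)), mul(mul(Z, SZ), SZ))))))))
  →24  S(S(S(S(S(S(add(add(mul(Z, SSZ), mul(SZ, SZ)), mul(mul(Z, SZ), SZ))))))))
  →25  S(S(S(S(S(S(add(add(Z, mul(SZ, SZ)), mul(mul(Z, SZ), SZ))))))))
  →26  S(S(S(S(S(S(add(mul(SZ, SZ), mul(mul(Z, SZ), SZ))))))))
  →27  S(S(S(S(S(S(add(add(SZ, mul(Z, SZ)), mul(mul(Z, SZ), SZ))))))))
  →28  S(S(S(S(S(S(add(S(add(Z, mul(Z, SZ))), mul(mul(Z, SZ), SZ))))))))
  →29  S(S(S(S(S(S(S(add(add(Z, mul(Z, SZ)), mul(mul(Z, SZ), SZ)))))))))
  →30  S(S(S(S(S(S(S(add(mul(Z, SZ), mul(mul(Z, SZ), SZ)))))))))
  →31  S(S(S(S(S(S(S(add(Z, mul(mul(Z, SZ), SZ)))))))))
  →32  S(S(S(S(S(S(S(mul(mul(Z, SZ), SZ))))))))
  →33  S(S(S(S(S(S(S(mul(Z, SZ))))))))
  →34  S^7(Z)

Answer: YES — reaches normal form S^7(Z) in 34 ≤ 37 steps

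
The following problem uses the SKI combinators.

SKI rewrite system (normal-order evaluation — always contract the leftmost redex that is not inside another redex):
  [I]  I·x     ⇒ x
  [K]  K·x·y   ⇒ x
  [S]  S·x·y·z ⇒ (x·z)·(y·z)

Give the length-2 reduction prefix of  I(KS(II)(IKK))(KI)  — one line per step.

Answer: after 2 steps: S(IKK)(KI)

Working:
  start: I(KS(II)(IKK))(KI)
  [1] KS(II)(IKK)(KI)
  [2] S(IKK)(KI)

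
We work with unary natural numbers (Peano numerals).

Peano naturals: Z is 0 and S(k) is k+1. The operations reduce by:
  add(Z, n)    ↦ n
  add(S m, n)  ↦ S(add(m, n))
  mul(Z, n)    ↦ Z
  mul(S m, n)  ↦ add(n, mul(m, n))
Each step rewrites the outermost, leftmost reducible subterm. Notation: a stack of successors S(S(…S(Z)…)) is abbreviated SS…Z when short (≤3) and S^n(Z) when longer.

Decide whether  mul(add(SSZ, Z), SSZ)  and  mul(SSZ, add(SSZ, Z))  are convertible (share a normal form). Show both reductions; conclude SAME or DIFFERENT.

Answer: SAME — A ⇓ S^4(Z), B ⇓ S^4(Z)

Reduction:
Term A:
  start: mul(add(SSZ, Z), SSZ)
  →1  mul(S(add(SZ, Z)), SSZ)
  →2  add(SSZ, mul(add(SZ, Z), SSZ))
  →3  S(add(SZ, mul(add(SZ, Z), SSZ)))
  →4  S(S(add(Z, mul(add(SZ, Z), SSZ))))
  →5  S(S(mul(add(SZ, Z), SSZ)))
  →6  S(S(mul(S(add(Z, Z)), SSZ)))
  →7  S(S(add(SSZ, mul(add(Z, Z), SSZ))))
  →8  S(S(S(add(SZ, mul(add(Z, Z), SSZ)))))
  →9  S(S(S(S(add(Z, mul(add(Z, Z), SSZ))))))
  →10  S(S(S(S(mul(add(Z, Z), SSZ)))))
  →11  S(S(S(S(mul(Z, SSZ)))))
  →12  S^4(Z)

Term B:
  start: mul(SSZ, add(SSZ, Z))
  →1  add(add(SSZ, Z), mul(SZ, add(SSZ, Z)))
  →2  add(S(add(SZ, Z)), mul(SZ, add(SSZ, Z)))
  →3  S(add(add(SZ, Z), mul(SZ, add(SSZ, Z))))
  →4  S(add(S(add(Z, Z)), mul(SZ, add(SSZ, Z))))
  →5  S(S(add(add(Z, Z), mul(SZ, add(SSZ, Z)))))
  →6  S(S(add(Z, mul(SZ, add(SSZ, Z)))))
  →7  S(S(mul(SZ, add(SSZ, Z))))
  →8  S(S(add(add(SSZ, Z), mul(Z, add(SSZ, Z)))))
  →9  S(S(add(S(add(SZ, Z)), mul(Z, add(SSZ, Z)))))
  →10  S(S(S(add(add(SZ, Z), mul(Z, add(SSZ, Z))))))
  →11  S(S(S(add(S(add(Z, Z)), mul(Z, add(SSZ, Z))))))
  →12  S(S(S(S(add(add(Z, Z), mul(Z, add(SSZ, Z)))))))
  →13  S(S(S(S(add(Z, mul(Z, add(SSZ, Z)))))))
  →14  S(S(S(S(mul(Z, add(SSZ, Z))))))
  →15  S^4(Z)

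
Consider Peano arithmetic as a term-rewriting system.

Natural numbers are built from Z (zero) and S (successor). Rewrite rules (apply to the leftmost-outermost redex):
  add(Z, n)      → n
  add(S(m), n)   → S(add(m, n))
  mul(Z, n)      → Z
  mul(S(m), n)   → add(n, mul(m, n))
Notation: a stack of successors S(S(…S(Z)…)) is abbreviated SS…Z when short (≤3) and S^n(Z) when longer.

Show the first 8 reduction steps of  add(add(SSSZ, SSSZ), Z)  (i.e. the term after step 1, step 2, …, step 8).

  start: add(add(SSSZ, SSSZ), Z)
  →1  add(S(add(SSZ, SSSZ)), Z)
  →2  S(add(add(SSZ, SSSZ), Z))
  →3  S(add(S(add(SZ, SSSZ)), Z))
  →4  S(S(add(add(SZ, SSSZ), Z)))
  →5  S(S(add(S(add(Z, SSSZ)), Z)))
  →6  S(S(S(add(add(Z, SSSZ), Z))))
  →7  S(S(S(add(SSSZ, Z))))
  →8  S(S(S(S(add(SSZ, Z)))))

Answer: after 8 steps: S(S(S(S(add(SSZ, Z)))))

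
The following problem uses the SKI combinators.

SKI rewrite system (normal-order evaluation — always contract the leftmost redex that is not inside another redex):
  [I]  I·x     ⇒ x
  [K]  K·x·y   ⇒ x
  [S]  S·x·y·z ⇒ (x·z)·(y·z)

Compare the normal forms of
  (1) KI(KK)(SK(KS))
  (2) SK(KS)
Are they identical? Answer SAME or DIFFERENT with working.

Term A:
  start: KI(KK)(SK(KS))
  step 1: I(SK(KS))
  step 2: SK(KS)

Term B:
  start: SK(KS)

Answer: SAME — A ⇓ SK(KS), B ⇓ SK(KS)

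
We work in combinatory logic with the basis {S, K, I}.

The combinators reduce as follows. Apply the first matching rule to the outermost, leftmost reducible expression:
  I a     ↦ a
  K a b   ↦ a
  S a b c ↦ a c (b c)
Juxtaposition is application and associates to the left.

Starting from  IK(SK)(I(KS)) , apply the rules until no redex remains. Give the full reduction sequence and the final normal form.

  start: IK(SK)(I(KS))
  step 1: K(SK)(I(KS))
  step 2: SK

Answer: normal form = SK  (in 2 steps)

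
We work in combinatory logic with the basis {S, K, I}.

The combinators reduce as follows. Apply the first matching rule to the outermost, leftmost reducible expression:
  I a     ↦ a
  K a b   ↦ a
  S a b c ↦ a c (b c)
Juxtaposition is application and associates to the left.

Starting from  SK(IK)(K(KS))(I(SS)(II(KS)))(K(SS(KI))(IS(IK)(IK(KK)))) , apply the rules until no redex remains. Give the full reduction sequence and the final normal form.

  start: SK(IK)(K(KS))(I(SS)(II(KS)))(K(SS(KI))(IS(IK)(IK(KK))))
  [1] K(K(KS))(IK(K(KS)))(I(SS)(II(KS)))(K(SS(KI))(IS(IK)(IK(KK))))
  [2] K(KS)(I(SS)(II(KS)))(K(SS(KI))(IS(IK)(IK(KK))))
  [3] KS(K(SS(KI))(IS(IK)(IK(KK))))
  [4] S

Answer: normal form = S  (in 4 steps)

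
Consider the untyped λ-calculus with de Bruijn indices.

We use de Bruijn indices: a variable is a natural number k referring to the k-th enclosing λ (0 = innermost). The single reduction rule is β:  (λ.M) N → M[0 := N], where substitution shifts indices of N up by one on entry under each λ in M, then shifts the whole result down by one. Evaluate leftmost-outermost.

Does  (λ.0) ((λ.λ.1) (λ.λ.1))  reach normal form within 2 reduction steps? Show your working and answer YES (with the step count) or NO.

  start: (λ.0) ((λ.λ.1) (λ.λ.1))
  →1  (λ.λ.1) (λ.λ.1)
  →2  λ.λ.λ.1

Answer: YES — reaches normal form λ.λ.λ.1 in 2 ≤ 2 steps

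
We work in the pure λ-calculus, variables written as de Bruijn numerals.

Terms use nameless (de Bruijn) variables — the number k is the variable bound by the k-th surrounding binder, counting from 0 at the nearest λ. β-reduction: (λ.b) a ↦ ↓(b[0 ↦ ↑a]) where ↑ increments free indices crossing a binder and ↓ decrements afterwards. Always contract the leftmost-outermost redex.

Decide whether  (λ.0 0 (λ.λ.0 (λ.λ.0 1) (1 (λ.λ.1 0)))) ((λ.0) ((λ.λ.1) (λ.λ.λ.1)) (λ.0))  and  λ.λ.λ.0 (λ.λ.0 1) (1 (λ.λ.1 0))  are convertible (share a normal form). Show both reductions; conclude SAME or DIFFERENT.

Answer: SAME — A ⇓ λ.λ.λ.0 (λ.λ.0 1) (1 (λ.λ.1 0)), B ⇓ λ.λ.λ.0 (λ.λ.0 1) (1 (λ.λ.1 0))

Working:
Term A:
  start: (λ.0 0 (λ.λ.0 (λ.λ.0 1) (1 (λ.λ.1 0)))) ((λ.0) ((λ.λ.1) (λ.λ.λ.1)) (λ.0))
  [1] (λ.0) ((λ.λ.1) (λ.λ.λ.1)) (λ.0) ((λ.0) ((λ.λ.1) (λ.λ.λ.1)) (λ.0)) (λ.λ.0 (λ.λ.0 1) (1 (λ.λ.1 0)))
  [2] (λ.λ.1) (λ.λ.λ.1) (λ.0) ((λ.0) ((λ.λ.1) (λ.λ.λ.1)) (λ.0)) (λ.λ.0 (λ.λ.0 1) (1 (λ.λ.1 0)))
  [3] (λ.λ.λ.λ.1) (λ.0) ((λ.0) ((λ.λ.1) (λ.λ.λ.1)) (λ.0)) (λ.λ.0 (λ.λ.0 1) (1 (λ.λ.1 0)))
  [4] (λ.λ.λ.1) ((λ.0) ((λ.λ.1) (λ.λ.λ.1)) (λ.0)) (λ.λ.0 (λ.λ.0 1) (1 (λ.λ.1 0)))
  [5] (λ.λ.1) (λ.λ.0 (λ.λ.0 1) (1 (λ.λ.1 0)))
  [6] λ.λ.λ.0 (λ.λ.0 1) (1 (λ.λ.1 0))

Term B:
  start: λ.λ.λ.0 (λ.λ.0 1) (1 (λ.λ.1 0))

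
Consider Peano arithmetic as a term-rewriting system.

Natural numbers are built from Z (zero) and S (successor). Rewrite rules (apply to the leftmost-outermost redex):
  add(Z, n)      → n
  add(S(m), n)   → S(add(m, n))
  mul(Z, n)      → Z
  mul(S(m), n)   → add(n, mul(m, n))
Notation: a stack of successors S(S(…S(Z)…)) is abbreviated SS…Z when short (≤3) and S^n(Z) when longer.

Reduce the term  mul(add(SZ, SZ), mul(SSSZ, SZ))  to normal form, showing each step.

  start: mul(add(SZ, SZ), mul(SSSZ, SZ))
  →1  mul(S(add(Z, SZ)), mul(SSSZ, SZ))
  →2  add(mul(SSSZ, SZ), mul(add(Z, SZ), mul(SSSZ, SZ)))
  →3  add(add(SZ, mul(SSZ, SZ)), mul(add(Z, SZ), mul(SSSZ, SZ)))
  →4  add(S(add(Z, mul(SSZ, SZ))), mul(add(Z, SZ), mul(SSSZ, SZ)))
  →5  S(add(add(Z, mul(SSZ, SZ)), mul(add(Z, SZ), mul(SSSZ, SZ))))
  →6  S(add(mul(SSZ, SZ), mul(add(Z, SZ), mul(SSSZ, SZ))))
  →7  S(add(add(SZ, mul(SZ, SZ)), mul(add(Z, SZ), mul(SSSZ, SZ))))
  →8  S(add(S(add(Z, mul(SZ, SZ))), mul(add(Z, SZ), mul(SSSZ, SZ))))
  →9  S(S(add(add(Z, mul(SZ, SZ)), mul(add(Z, SZ), mul(SSSZ, SZ)))))
  →10  S(S(add(mul(SZ, SZ), mul(add(Z, SZ), mul(SSSZ, SZ)))))
  →11  S(S(add(add(SZ, mul(Z, SZ)), mul(add(Z, SZ), mul(SSSZ, SZ)))))
  →12  S(S(add(S(add(Z, mul(Z, SZ))), mul(add(Z, SZ), mul(SSSZ, SZ)))))
  →13  S(S(S(add(add(Z, mul(Z, SZ)), mul(add(Z, SZ), mul(SSSZ, SZ))))))
  →14  S(S(S(add(mul(Z, SZ), mul(add(Z, SZ), mul(SSSZ, SZ))))))
  →15  S(S(S(add(Z, mul(add(Z, SZ), mul(SSSZ, SZ))))))
  →16  S(S(S(mul(add(Z, SZ), mul(SSSZ, SZ)))))
  →17  S(S(S(mul(SZ, mul(SSSZ, SZ)))))
  →18  S(S(S(add(mul(SSSZ, SZ), mul(Z, mul(SSSZ, SZ))))))
  →19  S(S(S(add(add(SZ, mul(SSZ, SZ)), mul(Z, mul(SSSZ, SZ))))))
  →20  S(S(S(add(S(add(Z, mul(SSZ, SZ))), mul(Z, mul(SSSZ, SZ))))))
  →21  S(S(S(S(add(add(Z, mul(SSZ, SZ)), mul(Z, mul(SSSZ, SZ)))))))
  →22  S(S(S(S(add(mul(SSZ, SZ), mul(Z, mul(SSSZ, SZ)))))))
  →23  S(S(S(S(add(add(SZ, mul(SZ, SZ)), mul(Z, mul(SSSZ, SZ)))))))
  →24  S(S(S(S(add(S(add(Z, mul(SZ, SZ))), mul(Z, mul(SSSZ, SZ)))))))
  →25  S(S(S(S(S(add(add(Z, mul(SZ, SZ)), mul(Z, mul(SSSZ, SZ))))))))
  →26  S(S(S(S(S(add(mul(SZ, SZ), mul(Z, mul(SSSZ, SZ))))))))
  →27  S(S(S(S(S(add(add(SZ, mul(Z, SZ)), mul(Z, mul(SSSZ, SZ))))))))
  →28  S(S(S(S(S(add(S(add(Z, mul(Z, SZ))), mul(Z, mul(SSSZ, SZ))))))))
  →29  S(S(S(S(S(S(add(add(Z, mul(Z, SZ)), mul(Z, mul(SSSZ, SZ)))))))))
  →30  S(S(S(S(S(S(add(mul(Z, SZ), mul(Z, mul(SSSZ, SZ)))))))))
  →31  S(S(S(S(S(S(add(Z, mul(Z, mul(SSSZ, SZ)))))))))
  →32  S(S(S(S(S(S(mul(Z, mul(SSSZ, SZ))))))))
  →33  S^6(Z)

Answer: normal form = S^6(Z)  (in 33 steps)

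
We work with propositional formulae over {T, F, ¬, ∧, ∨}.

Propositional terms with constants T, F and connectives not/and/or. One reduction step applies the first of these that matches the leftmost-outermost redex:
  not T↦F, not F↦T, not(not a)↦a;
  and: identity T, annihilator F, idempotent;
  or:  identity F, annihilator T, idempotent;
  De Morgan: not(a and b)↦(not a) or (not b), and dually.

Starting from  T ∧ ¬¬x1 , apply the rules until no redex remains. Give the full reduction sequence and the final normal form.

  start: T ∧ ¬¬x1
  [1] ¬¬x1
  [2] x1

Answer: normal form = x1  (in 2 steps)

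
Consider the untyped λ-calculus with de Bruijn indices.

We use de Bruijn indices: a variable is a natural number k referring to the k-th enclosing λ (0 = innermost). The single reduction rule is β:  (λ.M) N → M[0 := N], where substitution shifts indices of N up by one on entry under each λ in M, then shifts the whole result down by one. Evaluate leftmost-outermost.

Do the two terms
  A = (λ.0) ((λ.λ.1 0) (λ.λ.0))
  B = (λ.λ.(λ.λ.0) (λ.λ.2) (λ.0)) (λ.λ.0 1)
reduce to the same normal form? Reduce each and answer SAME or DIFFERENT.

Answer: SAME — A ⇓ λ.λ.0, B ⇓ λ.λ.0

Reduction:
Term A:
  start: (λ.0) ((λ.λ.1 0) (λ.λ.0))
  step 1: (λ.λ.1 0) (λ.λ.0)
  step 2: λ.(λ.λ.0) 0
  step 3: λ.λ.0

Term B:
  start: (λ.λ.(λ.λ.0) (λ.λ.2) (λ.0)) (λ.λ.0 1)
  step 1: λ.(λ.λ.0) (λ.λ.2) (λ.0)
  step 2: λ.(λ.0) (λ.0)
  step 3: λ.λ.0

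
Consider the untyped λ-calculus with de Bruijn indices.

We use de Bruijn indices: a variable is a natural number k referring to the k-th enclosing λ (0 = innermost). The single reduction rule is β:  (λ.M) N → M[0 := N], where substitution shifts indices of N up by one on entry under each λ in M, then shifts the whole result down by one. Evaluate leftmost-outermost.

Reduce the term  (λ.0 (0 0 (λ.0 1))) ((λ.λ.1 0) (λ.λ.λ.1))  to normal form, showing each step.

Answer: normal form = λ.λ.1  (in 4 steps)

Working:
  start: (λ.0 (0 0 (λ.0 1))) ((λ.λ.1 0) (λ.λ.λ.1))
  [1] (λ.λ.1 0) (λ.λ.λ.1) ((λ.λ.1 0) (λ.λ.λ.1) ((λ.λ.1 0) (λ.λ.λ.1)) (λ.0 ((λ.λ.1 0) (λ.λ.λ.1))))
  [2] (λ.(λ.λ.λ.1) 0) ((λ.λ.1 0) (λ.λ.λ.1) ((λ.λ.1 0) (λ.λ.λ.1)) (λ.0 ((λ.λ.1 0) (λ.λ.λ.1))))
  [3] (λ.λ.λ.1) ((λ.λ.1 0) (λ.λ.λ.1) ((λ.λ.1 0) (λ.λ.λ.1)) (λ.0 ((λ.λ.1 0) (λ.λ.λ.1))))
  [4] λ.λ.1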